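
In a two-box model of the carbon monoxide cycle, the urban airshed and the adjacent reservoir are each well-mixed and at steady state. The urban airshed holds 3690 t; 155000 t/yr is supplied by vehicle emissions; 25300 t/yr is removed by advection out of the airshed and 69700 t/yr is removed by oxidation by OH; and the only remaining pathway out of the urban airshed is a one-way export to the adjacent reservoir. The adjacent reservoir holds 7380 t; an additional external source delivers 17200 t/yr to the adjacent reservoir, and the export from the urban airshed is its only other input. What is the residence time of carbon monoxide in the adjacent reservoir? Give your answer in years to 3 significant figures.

0.0956 yr

Balance the urban airshed: ΣF_in = 155000 t/yr.
Export to the adjacent reservoir = ΣF_in − (25300 + 69700) = 60000 t/yr.
Total input to the adjacent reservoir = 60000 + 17200 = 77200 t/yr; at steady state this equals its total output.
τ = M / F = 7380 / 77200 = 0.09560 yr.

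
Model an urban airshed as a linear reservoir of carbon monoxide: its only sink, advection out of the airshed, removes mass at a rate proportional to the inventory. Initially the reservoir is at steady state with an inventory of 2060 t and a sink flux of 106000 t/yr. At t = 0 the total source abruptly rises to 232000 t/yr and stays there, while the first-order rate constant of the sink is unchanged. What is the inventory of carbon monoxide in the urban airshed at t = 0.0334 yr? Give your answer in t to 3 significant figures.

4070 t

τ = M₀/F₀ = 2060/106000 = 0.01943 yr; rate constant k = 1/τ.
New steady state M_∞ = F₁/k = F₁·τ = 232000 × 0.01943 = 4508.7 t.
M(t) = M_∞ + (M₀ − M_∞)·e^(−t/τ); t/τ = 0.0334/0.01943 = 1.719, so e^(−t/τ) = 0.1793.
M(t) = 4508.7 − 2449 × 0.1793 = 4069.6 t.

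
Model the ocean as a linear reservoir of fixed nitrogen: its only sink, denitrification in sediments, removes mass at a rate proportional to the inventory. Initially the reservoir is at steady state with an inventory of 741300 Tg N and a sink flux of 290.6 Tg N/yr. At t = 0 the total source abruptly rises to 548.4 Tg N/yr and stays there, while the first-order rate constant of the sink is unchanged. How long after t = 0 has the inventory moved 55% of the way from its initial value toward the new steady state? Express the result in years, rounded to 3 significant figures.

τ = M₀/F₀ = 741300/290.6 = 2551 yr.
The remaining gap fraction is e^(−t/τ); 55% covered ⇒ e^(−t/τ) = 0.450.
t = −τ ln(0.450) = 2551 × 0.7985 = 2037 yr.

2040 yr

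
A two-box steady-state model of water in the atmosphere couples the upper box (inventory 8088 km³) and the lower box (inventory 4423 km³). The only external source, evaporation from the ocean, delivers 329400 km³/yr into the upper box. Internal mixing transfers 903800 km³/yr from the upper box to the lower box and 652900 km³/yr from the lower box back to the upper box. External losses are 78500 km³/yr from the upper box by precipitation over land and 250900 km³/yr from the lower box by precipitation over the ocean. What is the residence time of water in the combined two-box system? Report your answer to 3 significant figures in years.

0.0380 yr

Treat the two boxes together as one reservoir: the mixing fluxes between them are internal recycling, so τ = ΣM / Σ(external losses).
M_total = 8088 + 4423 = 12511 km³.
ΣF_external_out = 78500 + 250900 = 329400 km³/yr.
τ = M_total / ΣF_ext = 12511 / 329400 = 0.03798 yr.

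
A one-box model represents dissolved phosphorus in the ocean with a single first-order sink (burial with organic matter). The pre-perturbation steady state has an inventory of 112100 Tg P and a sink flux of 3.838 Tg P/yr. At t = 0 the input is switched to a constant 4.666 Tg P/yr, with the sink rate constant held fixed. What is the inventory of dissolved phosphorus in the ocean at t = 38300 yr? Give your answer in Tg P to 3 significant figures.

130000 Tg P

The sink rate constant is k = F₀/M₀ = 3.838/112100 = 3.424×10^-5 yr⁻¹.
Solving dM/dt = F₁ − kM with M(0) = M₀ gives M(t) = F₁/k + (M₀ − F₁/k)·e^(−kt).
F₁/k = 4.666/3.424×10^-5 = 136280 Tg P; kt = 3.424×10^-5 × 38300 = 1.311, e^(−kt) = 0.2695.
M(38300) = 136280 + (112100 − 136280) × 0.2695 = 136280 − 6517 = 129770 Tg P.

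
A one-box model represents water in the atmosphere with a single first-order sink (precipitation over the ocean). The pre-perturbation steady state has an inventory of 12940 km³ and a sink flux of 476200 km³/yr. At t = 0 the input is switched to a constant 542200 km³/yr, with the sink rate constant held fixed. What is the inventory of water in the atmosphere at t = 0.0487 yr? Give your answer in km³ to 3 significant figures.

τ = M₀/F₀ = 12940/476200 = 0.02717 yr; rate constant k = 1/τ.
New steady state M_∞ = F₁/k = F₁·τ = 542200 × 0.02717 = 14733 km³.
M(t) = M_∞ + (M₀ − M_∞)·e^(−t/τ); t/τ = 0.0487/0.02717 = 1.792, so e^(−t/τ) = 0.1666.
M(t) = 14733 − 1793 × 0.1666 = 14435 km³.

14400 km³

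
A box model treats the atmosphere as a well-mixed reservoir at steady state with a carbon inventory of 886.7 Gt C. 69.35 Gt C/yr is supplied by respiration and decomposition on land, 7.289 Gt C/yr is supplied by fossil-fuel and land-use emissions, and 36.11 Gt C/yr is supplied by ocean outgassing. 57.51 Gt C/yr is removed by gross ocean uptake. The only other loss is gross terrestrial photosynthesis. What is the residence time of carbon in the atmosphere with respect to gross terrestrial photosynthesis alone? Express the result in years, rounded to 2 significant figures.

At steady state ΣF_in = ΣF_out.
ΣF_in = 69.35 + 7.289 + 36.11 = 112.75 Gt C/yr.
Gross terrestrial photosynthesis flux = ΣF_in − (57.51) = 112.75 − 57.51 = 55.24 Gt C/yr.
τ = M / F = 886.7 / 55.24 = 16.05 yr.

16 yr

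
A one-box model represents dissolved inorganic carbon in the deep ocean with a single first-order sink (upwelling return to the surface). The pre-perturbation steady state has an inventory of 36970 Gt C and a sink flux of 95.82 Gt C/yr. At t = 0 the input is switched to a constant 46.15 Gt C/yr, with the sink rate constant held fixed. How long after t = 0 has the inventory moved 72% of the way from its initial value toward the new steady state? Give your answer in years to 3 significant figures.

τ = M₀/F₀ = 36970/95.82 = 385.8 yr.
The remaining gap fraction is e^(−t/τ); 72% covered ⇒ e^(−t/τ) = 0.280.
t = −τ ln(0.280) = 385.8 × 1.273 = 491.1 yr.

491 yr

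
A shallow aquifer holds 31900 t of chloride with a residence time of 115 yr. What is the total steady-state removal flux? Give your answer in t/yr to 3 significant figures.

F = M / τ = 31900 / 115 = 277.4 t/yr.

277 t/yr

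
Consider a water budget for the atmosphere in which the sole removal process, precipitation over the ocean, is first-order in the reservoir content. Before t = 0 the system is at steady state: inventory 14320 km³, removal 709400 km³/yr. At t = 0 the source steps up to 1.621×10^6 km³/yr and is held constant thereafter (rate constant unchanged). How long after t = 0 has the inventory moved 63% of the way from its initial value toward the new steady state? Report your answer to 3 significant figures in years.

τ = M₀/F₀ = 14320/709400 = 0.02019 yr.
The remaining gap fraction is e^(−t/τ); 63% covered ⇒ e^(−t/τ) = 0.370.
t = −τ ln(0.370) = 0.02019 × 0.9943 = 0.02007 yr.

0.0201 yr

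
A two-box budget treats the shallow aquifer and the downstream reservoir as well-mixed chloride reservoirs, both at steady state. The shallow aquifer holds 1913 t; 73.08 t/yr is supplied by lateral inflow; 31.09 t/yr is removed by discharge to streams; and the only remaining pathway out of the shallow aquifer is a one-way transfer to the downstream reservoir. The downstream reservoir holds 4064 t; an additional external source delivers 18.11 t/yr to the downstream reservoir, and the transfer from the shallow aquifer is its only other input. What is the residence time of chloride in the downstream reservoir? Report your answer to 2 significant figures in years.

68 yr

Balance the shallow aquifer: ΣF_in = 73.080 t/yr.
Transfer to the downstream reservoir = ΣF_in − (31.09) = 41.990 t/yr.
Total input to the downstream reservoir = 41.990 + 18.11 = 60.100 t/yr; at steady state this equals its total output.
τ = M / F = 4064 / 60.100 = 67.62 yr.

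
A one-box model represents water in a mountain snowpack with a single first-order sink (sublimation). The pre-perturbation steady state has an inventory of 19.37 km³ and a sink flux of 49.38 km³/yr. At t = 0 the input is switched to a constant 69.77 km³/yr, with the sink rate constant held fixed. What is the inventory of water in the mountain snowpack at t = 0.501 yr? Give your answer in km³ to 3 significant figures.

25.1 km³

Residence time τ = M₀/F₀ = 0.3923 yr. The eventual steady state is M_∞ = M₀·(F₁/F₀) = 19.37 × 69.77/49.38 = 27.368 km³.
The anomaly ΔM(t) = M(t) − M_∞ decays as ΔM₀·e^(−t/τ) with ΔM₀ = 19.37 − 27.368 = −7.998 km³.
At t = 0.501 yr, e^(−t/τ) = e^(−1.277) = 0.2788, so ΔM = −2.230 km³ and M = 27.368 − 2.230 = 25.138 km³.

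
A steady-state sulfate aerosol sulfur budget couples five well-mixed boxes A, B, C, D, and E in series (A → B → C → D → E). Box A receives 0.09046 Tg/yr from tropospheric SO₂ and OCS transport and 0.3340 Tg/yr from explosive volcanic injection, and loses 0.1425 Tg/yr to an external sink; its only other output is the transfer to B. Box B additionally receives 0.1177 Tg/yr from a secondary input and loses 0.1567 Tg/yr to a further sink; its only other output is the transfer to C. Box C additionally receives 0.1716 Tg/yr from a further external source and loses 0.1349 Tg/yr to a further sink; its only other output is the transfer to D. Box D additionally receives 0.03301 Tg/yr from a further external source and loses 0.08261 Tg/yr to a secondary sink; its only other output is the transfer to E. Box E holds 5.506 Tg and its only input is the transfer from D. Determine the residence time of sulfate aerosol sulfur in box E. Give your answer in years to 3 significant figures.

Box A: F(A→B) = (0.09046 + 0.3340) − 0.1425 = 0.28196 Tg/yr.
Box B: F(B→C) = (0.28196 + 0.1177) − 0.1567 = 0.24296 Tg/yr.
Box C: F(C→D) = (0.24296 + 0.1716) − 0.1349 = 0.27966 Tg/yr.
Box D: F(D→E) = (0.27966 + 0.03301) − 0.08261 = 0.23006 Tg/yr.
Box E throughput = its input = 0.23006 Tg/yr; τ = 5.506 / 0.23006 = 23.93 yr.

23.9 yr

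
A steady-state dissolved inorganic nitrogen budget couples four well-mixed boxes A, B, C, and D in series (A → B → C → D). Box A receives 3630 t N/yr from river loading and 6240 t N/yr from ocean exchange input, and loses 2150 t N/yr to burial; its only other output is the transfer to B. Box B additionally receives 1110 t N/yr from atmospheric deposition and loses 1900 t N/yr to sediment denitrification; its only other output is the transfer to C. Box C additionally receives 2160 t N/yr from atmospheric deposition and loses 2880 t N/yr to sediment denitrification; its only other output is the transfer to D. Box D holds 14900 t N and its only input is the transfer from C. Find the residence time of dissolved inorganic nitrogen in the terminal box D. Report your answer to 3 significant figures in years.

2.40 yr

Box A: F(A→B) = (3630 + 6240) − 2150 = 7720.0 t N/yr.
Box B: F(B→C) = (7720.0 + 1110) − 1900 = 6930.0 t N/yr.
Box C: F(C→D) = (6930.0 + 2160) − 2880 = 6210.0 t N/yr.
Box D throughput = its input = 6210.0 t N/yr; τ = 14900 / 6210.0 = 2.399 yr.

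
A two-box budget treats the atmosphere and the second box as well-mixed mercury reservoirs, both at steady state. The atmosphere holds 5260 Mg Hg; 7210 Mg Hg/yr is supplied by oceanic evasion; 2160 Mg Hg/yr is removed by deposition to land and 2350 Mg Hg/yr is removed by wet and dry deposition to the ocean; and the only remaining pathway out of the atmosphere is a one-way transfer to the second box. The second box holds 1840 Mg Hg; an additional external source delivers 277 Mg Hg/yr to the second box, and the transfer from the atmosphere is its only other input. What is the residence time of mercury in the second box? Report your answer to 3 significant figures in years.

0.618 yr

Balance the atmosphere: ΣF_in = 7210.0 Mg Hg/yr.
Transfer to the second box = ΣF_in − (2160 + 2350) = 2700.0 Mg Hg/yr.
Total input to the second box = 2700.0 + 277 = 2977.0 Mg Hg/yr; at steady state this equals its total output.
τ = M / F = 1840 / 2977.0 = 0.6181 yr.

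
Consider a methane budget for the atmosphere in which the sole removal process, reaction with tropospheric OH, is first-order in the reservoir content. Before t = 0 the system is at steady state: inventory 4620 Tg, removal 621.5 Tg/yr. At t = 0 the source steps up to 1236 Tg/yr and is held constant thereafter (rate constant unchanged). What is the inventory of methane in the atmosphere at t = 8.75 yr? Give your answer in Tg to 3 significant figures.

τ = M₀/F₀ = 4620/621.5 = 7.434 yr; rate constant k = 1/τ.
New steady state M_∞ = F₁/k = F₁·τ = 1236 × 7.434 = 9188.0 Tg.
M(t) = M_∞ + (M₀ − M_∞)·e^(−t/τ); t/τ = 8.75/7.434 = 1.177, so e^(−t/τ) = 0.3082.
M(t) = 9188.0 − 4568 × 0.3082 = 7780.2 Tg.

7780 Tg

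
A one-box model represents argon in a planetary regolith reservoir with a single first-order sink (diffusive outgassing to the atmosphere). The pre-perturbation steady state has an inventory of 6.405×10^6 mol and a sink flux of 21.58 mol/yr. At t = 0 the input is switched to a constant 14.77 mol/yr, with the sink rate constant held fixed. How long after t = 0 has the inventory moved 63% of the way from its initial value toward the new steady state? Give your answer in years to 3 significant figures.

295000 yr

τ = M₀/F₀ = 6.405×10^6/21.58 = 296800 yr.
The remaining gap fraction is e^(−t/τ); 63% covered ⇒ e^(−t/τ) = 0.370.
t = −τ ln(0.370) = 296800 × 0.9943 = 295100 yr.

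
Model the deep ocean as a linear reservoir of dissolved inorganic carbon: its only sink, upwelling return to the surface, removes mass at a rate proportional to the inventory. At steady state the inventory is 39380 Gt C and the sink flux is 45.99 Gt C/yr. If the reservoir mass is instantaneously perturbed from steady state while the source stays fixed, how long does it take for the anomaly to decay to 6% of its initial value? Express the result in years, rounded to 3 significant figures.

For a linear reservoir the anomaly decays as exp(−t/τ) with τ = M/F = 39380/45.99 = 856.3 yr.
exp(−t/τ) = 0.06 ⇒ t = −τ ln(0.06) = 856.3 × 2.813 = 2409 yr.

2410 yr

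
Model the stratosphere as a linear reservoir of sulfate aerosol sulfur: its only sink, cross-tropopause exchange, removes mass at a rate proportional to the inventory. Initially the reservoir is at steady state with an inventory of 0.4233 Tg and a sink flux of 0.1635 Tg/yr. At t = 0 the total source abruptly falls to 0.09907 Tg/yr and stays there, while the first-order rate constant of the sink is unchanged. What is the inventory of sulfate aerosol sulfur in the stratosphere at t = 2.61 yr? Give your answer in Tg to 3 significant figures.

0.317 Tg

τ = M₀/F₀ = 0.4233/0.1635 = 2.589 yr; rate constant k = 1/τ.
New steady state M_∞ = F₁/k = F₁·τ = 0.09907 × 2.589 = 0.25649 Tg.
M(t) = M_∞ + (M₀ − M_∞)·e^(−t/τ); t/τ = 2.61/2.589 = 1.008, so e^(−t/τ) = 0.3649.
M(t) = 0.25649 + 0.1668 × 0.3649 = 0.31736 Tg.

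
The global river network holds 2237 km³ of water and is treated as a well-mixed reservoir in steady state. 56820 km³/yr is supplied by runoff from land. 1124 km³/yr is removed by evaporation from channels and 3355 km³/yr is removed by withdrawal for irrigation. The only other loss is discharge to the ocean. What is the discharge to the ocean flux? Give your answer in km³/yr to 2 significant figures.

At steady state ΣF_in = ΣF_out.
ΣF_in = 56820 km³/yr.
Discharge to the ocean flux = ΣF_in − (1124 + 3355) = 56820 − 4479 = 52340 km³/yr.

52000 km³/yr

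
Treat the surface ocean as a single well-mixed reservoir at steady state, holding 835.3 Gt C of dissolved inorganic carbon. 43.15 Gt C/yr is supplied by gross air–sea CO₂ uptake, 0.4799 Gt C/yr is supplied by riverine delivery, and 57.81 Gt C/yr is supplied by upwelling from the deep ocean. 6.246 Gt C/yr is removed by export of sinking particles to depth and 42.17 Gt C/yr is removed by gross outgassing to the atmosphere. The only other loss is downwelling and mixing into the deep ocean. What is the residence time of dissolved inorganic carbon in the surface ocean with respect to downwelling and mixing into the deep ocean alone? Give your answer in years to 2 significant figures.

16 yr

At steady state ΣF_in = ΣF_out.
ΣF_in = 43.15 + 0.4799 + 57.81 = 101.44 Gt C/yr.
Downwelling and mixing into the deep ocean flux = ΣF_in − (6.246 + 42.17) = 101.44 − 48.42 = 53.02 Gt C/yr.
τ = M / F = 835.3 / 53.02 = 15.75 yr.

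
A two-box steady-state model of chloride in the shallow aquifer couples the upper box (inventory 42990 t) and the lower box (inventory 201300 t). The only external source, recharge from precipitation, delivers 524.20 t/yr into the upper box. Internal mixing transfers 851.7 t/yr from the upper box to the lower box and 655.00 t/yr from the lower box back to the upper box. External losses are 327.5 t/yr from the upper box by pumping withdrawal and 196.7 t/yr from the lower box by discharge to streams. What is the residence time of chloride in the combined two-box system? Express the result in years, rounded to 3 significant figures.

466 yr

Treat the two boxes together as one reservoir: the mixing fluxes between them are internal recycling, so τ = ΣM / Σ(external losses).
M_total = 42990 + 201300 = 244290 t.
ΣF_external_out = 327.5 + 196.7 = 524.20 t/yr.
τ = M_total / ΣF_ext = 244290 / 524.20 = 466.0 yr.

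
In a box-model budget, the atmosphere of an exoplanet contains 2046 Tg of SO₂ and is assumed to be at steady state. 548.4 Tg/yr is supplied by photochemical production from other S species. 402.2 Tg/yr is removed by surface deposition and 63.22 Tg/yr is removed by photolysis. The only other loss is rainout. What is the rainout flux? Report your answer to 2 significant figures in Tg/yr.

83 Tg/yr

At steady state ΣF_in = ΣF_out.
ΣF_in = 548.40 Tg/yr.
Rainout flux = ΣF_in − (402.2 + 63.22) = 548.40 − 465.4 = 82.98 Tg/yr.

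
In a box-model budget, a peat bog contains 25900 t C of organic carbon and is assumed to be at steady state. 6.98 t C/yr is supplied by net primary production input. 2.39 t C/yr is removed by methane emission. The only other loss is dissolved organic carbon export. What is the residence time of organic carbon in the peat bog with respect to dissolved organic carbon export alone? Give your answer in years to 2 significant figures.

At steady state ΣF_in = ΣF_out.
ΣF_in = 6.9800 t C/yr.
Dissolved organic carbon export flux = ΣF_in − (2.39) = 6.9800 − 2.390 = 4.590 t C/yr.
τ = M / F = 25900 / 4.590 = 5643 yr.

5600 yr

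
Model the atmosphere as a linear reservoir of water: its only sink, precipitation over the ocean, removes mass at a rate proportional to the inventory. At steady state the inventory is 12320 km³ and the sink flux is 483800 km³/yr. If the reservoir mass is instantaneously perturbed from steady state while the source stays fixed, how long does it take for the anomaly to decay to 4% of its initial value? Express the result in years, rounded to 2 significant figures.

For a linear reservoir the anomaly decays as exp(−t/τ) with τ = M/F = 12320/483800 = 0.02547 yr.
exp(−t/τ) = 0.04 ⇒ t = −τ ln(0.04) = 0.02547 × 3.219 = 0.08197 yr.

0.082 yr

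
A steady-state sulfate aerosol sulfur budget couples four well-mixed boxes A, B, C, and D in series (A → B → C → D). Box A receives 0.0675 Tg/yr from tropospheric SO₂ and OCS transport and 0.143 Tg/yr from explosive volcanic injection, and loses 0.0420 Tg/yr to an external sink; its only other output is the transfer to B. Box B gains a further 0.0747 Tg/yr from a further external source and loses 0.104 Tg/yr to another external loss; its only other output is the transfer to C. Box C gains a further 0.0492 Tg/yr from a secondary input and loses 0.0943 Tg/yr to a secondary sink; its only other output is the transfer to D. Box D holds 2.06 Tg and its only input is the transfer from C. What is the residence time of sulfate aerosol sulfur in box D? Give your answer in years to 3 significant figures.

21.9 yr

Box A: F(A→B) = (0.0675 + 0.143) − 0.0420 = 0.16850 Tg/yr.
Box B: F(B→C) = (0.16850 + 0.0747) − 0.104 = 0.13920 Tg/yr.
Box C: F(C→D) = (0.13920 + 0.0492) − 0.0943 = 0.094100 Tg/yr.
Box D throughput = its input = 0.094100 Tg/yr; τ = 2.06 / 0.094100 = 21.89 yr.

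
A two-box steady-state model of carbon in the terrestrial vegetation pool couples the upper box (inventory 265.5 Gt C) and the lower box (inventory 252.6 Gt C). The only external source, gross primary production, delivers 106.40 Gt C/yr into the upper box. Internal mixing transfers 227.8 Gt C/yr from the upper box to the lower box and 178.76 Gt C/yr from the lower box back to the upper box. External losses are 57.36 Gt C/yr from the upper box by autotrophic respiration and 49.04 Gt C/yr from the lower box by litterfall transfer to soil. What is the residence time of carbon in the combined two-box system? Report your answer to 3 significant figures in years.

Residence time in the combined system uses the total inventory and the total *external* removal — internal exchanges between the two boxes cancel.
M_total = 265.5 + 252.6 = 518.10 Gt C.
ΣF_external_out = 57.36 + 49.04 = 106.40 Gt C/yr.
τ = M_total / ΣF_ext = 518.10 / 106.40 = 4.869 yr.

4.87 yr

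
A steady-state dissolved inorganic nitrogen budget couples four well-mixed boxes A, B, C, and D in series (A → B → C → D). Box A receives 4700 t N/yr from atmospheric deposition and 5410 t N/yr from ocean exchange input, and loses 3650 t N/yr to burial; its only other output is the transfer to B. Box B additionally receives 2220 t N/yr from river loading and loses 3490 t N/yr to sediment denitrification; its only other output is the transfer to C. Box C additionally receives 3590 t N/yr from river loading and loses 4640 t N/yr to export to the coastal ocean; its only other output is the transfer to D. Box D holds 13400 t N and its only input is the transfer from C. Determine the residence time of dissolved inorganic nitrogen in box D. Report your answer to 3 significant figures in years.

Box A: F(A→B) = (4700 + 5410) − 3650 = 6460.0 t N/yr.
Box B: F(B→C) = (6460.0 + 2220) − 3490 = 5190.0 t N/yr.
Box C: F(C→D) = (5190.0 + 3590) − 4640 = 4140.0 t N/yr.
Box D throughput = its input = 4140.0 t N/yr; τ = 13400 / 4140.0 = 3.237 yr.

3.24 yr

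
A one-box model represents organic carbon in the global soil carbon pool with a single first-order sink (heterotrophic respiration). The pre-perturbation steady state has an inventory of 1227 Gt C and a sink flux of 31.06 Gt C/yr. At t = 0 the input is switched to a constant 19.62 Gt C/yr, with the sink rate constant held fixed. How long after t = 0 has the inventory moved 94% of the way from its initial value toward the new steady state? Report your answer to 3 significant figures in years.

τ = M₀/F₀ = 1227/31.06 = 39.50 yr.
The remaining gap fraction is e^(−t/τ); 94% covered ⇒ e^(−t/τ) = 0.0600.
t = −τ ln(0.0600) = 39.50 × 2.813 = 111.1 yr.

111 yr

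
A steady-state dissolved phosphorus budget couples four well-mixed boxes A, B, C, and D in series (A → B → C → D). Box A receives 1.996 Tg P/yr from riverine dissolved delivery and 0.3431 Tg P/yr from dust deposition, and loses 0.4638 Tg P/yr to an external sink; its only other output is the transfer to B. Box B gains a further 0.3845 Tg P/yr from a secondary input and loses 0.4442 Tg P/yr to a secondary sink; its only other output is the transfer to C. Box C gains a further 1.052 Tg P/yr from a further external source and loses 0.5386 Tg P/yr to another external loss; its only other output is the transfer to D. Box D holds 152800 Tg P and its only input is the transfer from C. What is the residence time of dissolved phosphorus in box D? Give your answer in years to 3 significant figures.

65600 yr

Box A: F(A→B) = (1.996 + 0.3431) − 0.4638 = 1.8753 Tg P/yr.
Box B: F(B→C) = (1.8753 + 0.3845) − 0.4442 = 1.8156 Tg P/yr.
Box C: F(C→D) = (1.8156 + 1.052) − 0.5386 = 2.3290 Tg P/yr.
Box D throughput = its input = 2.3290 Tg P/yr; τ = 152800 / 2.3290 = 65610 yr.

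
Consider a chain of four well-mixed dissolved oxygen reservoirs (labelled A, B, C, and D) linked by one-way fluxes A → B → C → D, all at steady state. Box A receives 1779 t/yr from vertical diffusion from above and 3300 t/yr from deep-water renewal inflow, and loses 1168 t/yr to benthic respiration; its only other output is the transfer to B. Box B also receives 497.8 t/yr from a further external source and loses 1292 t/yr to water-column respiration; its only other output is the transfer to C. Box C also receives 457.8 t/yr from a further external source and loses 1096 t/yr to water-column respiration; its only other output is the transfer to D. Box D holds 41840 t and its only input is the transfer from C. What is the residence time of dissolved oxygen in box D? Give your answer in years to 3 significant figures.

Box A: F(A→B) = (1779 + 3300) − 1168 = 3911.0 t/yr.
Box B: F(B→C) = (3911.0 + 497.8) − 1292 = 3116.8 t/yr.
Box C: F(C→D) = (3116.8 + 457.8) − 1096 = 2478.6 t/yr.
Box D throughput = its input = 2478.6 t/yr; τ = 41840 / 2478.6 = 16.88 yr.

16.9 yr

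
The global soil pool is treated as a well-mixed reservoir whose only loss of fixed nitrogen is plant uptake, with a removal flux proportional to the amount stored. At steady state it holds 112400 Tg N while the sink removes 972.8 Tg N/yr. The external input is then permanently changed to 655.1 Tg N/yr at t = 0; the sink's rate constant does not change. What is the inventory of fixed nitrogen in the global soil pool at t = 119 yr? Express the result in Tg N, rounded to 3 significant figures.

88800 Tg N

τ = M₀/F₀ = 112400/972.8 = 115.5 yr; rate constant k = 1/τ.
New steady state M_∞ = F₁/k = F₁·τ = 655.1 × 115.5 = 75692 Tg N.
M(t) = M_∞ + (M₀ − M_∞)·e^(−t/τ); t/τ = 119/115.5 = 1.030, so e^(−t/τ) = 0.3570.
M(t) = 75692 + 36710 × 0.3570 = 88798 Tg N.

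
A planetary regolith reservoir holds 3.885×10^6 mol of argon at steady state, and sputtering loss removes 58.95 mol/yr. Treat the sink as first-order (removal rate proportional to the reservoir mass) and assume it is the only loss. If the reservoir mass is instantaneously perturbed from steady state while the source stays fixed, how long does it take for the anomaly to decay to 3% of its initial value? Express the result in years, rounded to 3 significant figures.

231000 yr

For a linear reservoir the anomaly decays as exp(−t/τ) with τ = M/F = 3.885×10^6/58.95 = 65900 yr.
exp(−t/τ) = 0.03 ⇒ t = −τ ln(0.03) = 65900 × 3.507 = 231100 yr.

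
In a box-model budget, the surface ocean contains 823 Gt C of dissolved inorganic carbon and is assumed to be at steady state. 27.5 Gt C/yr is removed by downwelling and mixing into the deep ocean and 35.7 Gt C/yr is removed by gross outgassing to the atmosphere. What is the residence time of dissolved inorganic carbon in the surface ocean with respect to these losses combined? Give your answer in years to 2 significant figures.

13 yr

Total removal = 27.50 + 35.70 = 63.200 Gt C/yr.
τ = M / ΣF_out = 823 / 63.200 = 13.02 yr.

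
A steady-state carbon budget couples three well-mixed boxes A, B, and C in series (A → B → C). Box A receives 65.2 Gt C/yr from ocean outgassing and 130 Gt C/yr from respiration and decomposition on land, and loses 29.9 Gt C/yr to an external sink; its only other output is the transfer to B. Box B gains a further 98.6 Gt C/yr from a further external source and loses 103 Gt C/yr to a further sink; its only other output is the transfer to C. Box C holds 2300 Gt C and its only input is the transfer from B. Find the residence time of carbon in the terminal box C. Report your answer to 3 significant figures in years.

Box A: F(A→B) = (65.2 + 130) − 29.9 = 165.30 Gt C/yr.
Box B: F(B→C) = (165.30 + 98.6) − 103 = 160.90 Gt C/yr.
Box C throughput = its input = 160.90 Gt C/yr; τ = 2300 / 160.90 = 14.29 yr.

14.3 yr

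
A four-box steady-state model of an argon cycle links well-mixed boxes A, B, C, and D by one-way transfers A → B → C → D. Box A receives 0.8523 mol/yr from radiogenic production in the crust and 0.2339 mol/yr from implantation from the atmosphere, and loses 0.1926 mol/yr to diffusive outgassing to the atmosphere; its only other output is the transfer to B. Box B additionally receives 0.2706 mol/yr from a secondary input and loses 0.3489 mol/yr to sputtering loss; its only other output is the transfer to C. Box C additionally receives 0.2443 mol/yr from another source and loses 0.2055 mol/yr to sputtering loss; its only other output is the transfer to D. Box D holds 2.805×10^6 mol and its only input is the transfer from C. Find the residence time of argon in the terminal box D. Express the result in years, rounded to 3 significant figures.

3.28×10^6 yr

Box A: F(A→B) = (0.8523 + 0.2339) − 0.1926 = 0.89360 mol/yr.
Box B: F(B→C) = (0.89360 + 0.2706) − 0.3489 = 0.81530 mol/yr.
Box C: F(C→D) = (0.81530 + 0.2443) − 0.2055 = 0.85410 mol/yr.
Box D throughput = its input = 0.85410 mol/yr; τ = 2.805×10^6 / 0.85410 = 3.284×10^6 yr.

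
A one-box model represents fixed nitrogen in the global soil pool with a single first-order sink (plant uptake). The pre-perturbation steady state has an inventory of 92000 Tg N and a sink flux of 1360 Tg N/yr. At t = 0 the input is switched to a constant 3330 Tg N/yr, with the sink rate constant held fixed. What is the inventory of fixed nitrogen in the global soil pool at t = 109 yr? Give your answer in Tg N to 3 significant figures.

199000 Tg N

The sink rate constant is k = F₀/M₀ = 1360/92000 = 0.01478 yr⁻¹.
Solving dM/dt = F₁ − kM with M(0) = M₀ gives M(t) = F₁/k + (M₀ − F₁/k)·e^(−kt).
F₁/k = 3330/0.01478 = 225260 Tg N; kt = 0.01478 × 109 = 1.611, e^(−kt) = 0.1996.
M(109) = 225260 + (92000 − 225260) × 0.1996 = 225260 − 26600 = 198660 Tg N.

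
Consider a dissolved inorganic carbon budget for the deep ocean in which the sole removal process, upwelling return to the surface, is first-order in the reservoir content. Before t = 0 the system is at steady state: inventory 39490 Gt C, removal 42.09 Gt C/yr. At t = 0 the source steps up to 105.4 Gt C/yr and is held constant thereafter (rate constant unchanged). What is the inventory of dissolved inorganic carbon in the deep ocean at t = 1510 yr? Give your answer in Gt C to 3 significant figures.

87000 Gt C

Residence time τ = M₀/F₀ = 938.2 yr. The eventual steady state is M_∞ = M₀·(F₁/F₀) = 39490 × 105.4/42.09 = 98889 Gt C.
The anomaly ΔM(t) = M(t) − M_∞ decays as ΔM₀·e^(−t/τ) with ΔM₀ = 39490 − 98889 = −59400 Gt C.
At t = 1510 yr, e^(−t/τ) = e^(−1.609) = 0.2000, so ΔM = −11880 Gt C and M = 98889 − 11880 = 87009 Gt C.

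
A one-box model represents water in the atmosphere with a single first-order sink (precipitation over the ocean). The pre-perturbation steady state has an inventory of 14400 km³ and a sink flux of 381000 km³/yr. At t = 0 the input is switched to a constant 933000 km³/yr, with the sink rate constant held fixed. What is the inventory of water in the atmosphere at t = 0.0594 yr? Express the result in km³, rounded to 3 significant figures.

The sink rate constant is k = F₀/M₀ = 381000/14400 = 26.46 yr⁻¹.
Solving dM/dt = F₁ − kM with M(0) = M₀ gives M(t) = F₁/k + (M₀ − F₁/k)·e^(−kt).
F₁/k = 933000/26.46 = 35263 km³; kt = 26.46 × 0.0594 = 1.572, e^(−kt) = 0.2077.
M(0.0594) = 35263 + (14400 − 35263) × 0.2077 = 35263 − 4333 = 30930 km³.

30900 km³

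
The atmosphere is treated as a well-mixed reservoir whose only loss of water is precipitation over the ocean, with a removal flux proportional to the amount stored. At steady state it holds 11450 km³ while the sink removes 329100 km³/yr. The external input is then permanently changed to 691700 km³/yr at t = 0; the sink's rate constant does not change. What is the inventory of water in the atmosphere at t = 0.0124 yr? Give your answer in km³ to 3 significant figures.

τ = M₀/F₀ = 11450/329100 = 0.03479 yr; rate constant k = 1/τ.
New steady state M_∞ = F₁/k = F₁·τ = 691700 × 0.03479 = 24066 km³.
M(t) = M_∞ + (M₀ − M_∞)·e^(−t/τ); t/τ = 0.0124/0.03479 = 0.3564, so e^(−t/τ) = 0.7002.
M(t) = 24066 − 12620 × 0.7002 = 15232 km³.

15200 km³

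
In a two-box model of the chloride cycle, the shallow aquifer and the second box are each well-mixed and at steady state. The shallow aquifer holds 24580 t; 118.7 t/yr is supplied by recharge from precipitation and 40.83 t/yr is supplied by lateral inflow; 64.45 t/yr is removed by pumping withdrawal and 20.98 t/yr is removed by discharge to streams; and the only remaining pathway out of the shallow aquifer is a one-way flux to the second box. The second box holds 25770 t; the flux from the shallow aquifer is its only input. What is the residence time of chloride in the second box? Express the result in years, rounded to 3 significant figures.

348 yr

Balance the shallow aquifer: ΣF_in = 118.7 + 40.83 = 159.53 t/yr.
Flux to the second box = ΣF_in − (64.45 + 20.98) = 74.100 t/yr.
At steady state the output of the second box equals its input, 74.100 t/yr.
τ = M / F = 25770 / 74.100 = 347.8 yr.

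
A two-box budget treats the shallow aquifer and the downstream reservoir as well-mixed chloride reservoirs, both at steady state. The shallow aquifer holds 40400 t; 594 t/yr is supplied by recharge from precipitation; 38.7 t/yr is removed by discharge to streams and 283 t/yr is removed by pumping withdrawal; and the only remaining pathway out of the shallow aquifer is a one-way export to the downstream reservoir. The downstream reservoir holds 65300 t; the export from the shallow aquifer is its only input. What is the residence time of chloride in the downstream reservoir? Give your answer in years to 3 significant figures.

240 yr

Balance the shallow aquifer: ΣF_in = 594.00 t/yr.
Export to the downstream reservoir = ΣF_in − (38.7 + 283) = 272.30 t/yr.
At steady state the output of the downstream reservoir equals its input, 272.30 t/yr.
τ = M / F = 65300 / 272.30 = 239.8 yr.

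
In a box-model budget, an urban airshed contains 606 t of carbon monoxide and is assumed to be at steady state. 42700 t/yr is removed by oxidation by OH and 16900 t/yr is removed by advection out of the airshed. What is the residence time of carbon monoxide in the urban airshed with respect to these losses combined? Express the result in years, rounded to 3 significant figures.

Total removal = 42700 + 16900 = 59600 t/yr.
τ = M / ΣF_out = 606 / 59600 = 0.01017 yr.

0.0102 yr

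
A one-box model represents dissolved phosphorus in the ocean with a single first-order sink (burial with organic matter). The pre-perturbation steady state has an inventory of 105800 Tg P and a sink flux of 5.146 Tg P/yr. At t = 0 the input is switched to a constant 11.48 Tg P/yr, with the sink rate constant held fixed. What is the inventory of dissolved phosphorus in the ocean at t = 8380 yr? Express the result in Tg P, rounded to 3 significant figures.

149000 Tg P

τ = M₀/F₀ = 105800/5.146 = 20560 yr; rate constant k = 1/τ.
New steady state M_∞ = F₁/k = F₁·τ = 11.48 × 20560 = 236020 Tg P.
M(t) = M_∞ + (M₀ − M_∞)·e^(−t/τ); t/τ = 8380/20560 = 0.4076, so e^(−t/τ) = 0.6652.
M(t) = 236020 − 130200 × 0.6652 = 149390 Tg P.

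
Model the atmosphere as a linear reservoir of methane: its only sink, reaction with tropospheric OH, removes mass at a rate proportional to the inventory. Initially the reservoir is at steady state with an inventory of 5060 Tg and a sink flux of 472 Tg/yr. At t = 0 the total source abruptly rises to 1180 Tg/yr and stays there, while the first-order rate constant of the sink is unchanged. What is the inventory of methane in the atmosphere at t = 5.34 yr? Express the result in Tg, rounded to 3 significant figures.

8040 Tg

τ = M₀/F₀ = 5060/472 = 10.72 yr; rate constant k = 1/τ.
New steady state M_∞ = F₁/k = F₁·τ = 1180 × 10.72 = 12650 Tg.
M(t) = M_∞ + (M₀ − M_∞)·e^(−t/τ); t/τ = 5.34/10.72 = 0.4981, so e^(−t/τ) = 0.6077.
M(t) = 12650 − 7590 × 0.6077 = 8037.8 Tg.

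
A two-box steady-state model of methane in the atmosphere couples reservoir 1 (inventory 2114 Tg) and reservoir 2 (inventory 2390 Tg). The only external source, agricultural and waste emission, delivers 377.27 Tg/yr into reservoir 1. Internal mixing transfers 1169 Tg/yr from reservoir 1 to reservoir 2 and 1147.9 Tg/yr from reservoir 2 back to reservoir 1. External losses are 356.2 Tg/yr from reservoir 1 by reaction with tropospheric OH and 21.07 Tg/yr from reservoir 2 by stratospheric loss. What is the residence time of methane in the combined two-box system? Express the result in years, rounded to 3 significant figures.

Residence time in the combined system uses the total inventory and the total *external* removal — internal exchanges between the two boxes cancel.
M_total = 2114 + 2390 = 4504.0 Tg.
ΣF_external_out = 356.2 + 21.07 = 377.27 Tg/yr.
τ = M_total / ΣF_ext = 4504.0 / 377.27 = 11.94 yr.

11.9 yr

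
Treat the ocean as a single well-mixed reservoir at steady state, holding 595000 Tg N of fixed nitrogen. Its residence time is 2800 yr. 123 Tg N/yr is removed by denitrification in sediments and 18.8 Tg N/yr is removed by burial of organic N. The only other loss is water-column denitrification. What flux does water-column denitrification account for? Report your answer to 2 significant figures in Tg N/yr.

71 Tg N/yr

Total removal F = M/τ = 595000 / 2800 = 212.5 Tg N/yr.
Water-column denitrification = F − (123 + 18.8) = 212.5 − 141.8 = 70.70 Tg N/yr.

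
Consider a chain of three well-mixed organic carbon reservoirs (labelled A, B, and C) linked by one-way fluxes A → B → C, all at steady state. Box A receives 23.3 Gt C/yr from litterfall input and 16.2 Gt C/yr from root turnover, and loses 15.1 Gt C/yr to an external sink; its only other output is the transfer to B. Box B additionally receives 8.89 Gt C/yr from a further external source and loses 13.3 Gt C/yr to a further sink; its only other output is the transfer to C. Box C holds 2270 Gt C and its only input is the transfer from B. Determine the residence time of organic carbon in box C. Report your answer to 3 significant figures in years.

114 yr

Box A: F(A→B) = (23.3 + 16.2) − 15.1 = 24.400 Gt C/yr.
Box B: F(B→C) = (24.400 + 8.89) − 13.3 = 19.990 Gt C/yr.
Box C throughput = its input = 19.990 Gt C/yr; τ = 2270 / 19.990 = 113.6 yr.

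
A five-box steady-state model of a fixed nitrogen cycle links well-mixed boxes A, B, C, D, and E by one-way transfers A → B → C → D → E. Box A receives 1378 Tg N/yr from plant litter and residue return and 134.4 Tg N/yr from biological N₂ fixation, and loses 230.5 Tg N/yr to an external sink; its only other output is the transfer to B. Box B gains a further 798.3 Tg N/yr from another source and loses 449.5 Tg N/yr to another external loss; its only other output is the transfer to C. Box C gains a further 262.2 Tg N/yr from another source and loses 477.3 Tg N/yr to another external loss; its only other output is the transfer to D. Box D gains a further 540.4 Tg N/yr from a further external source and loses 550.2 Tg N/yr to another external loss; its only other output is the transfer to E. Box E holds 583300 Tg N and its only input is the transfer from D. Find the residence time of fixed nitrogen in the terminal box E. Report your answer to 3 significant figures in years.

Box A: F(A→B) = (1378 + 134.4) − 230.5 = 1281.9 Tg N/yr.
Box B: F(B→C) = (1281.9 + 798.3) − 449.5 = 1630.7 Tg N/yr.
Box C: F(C→D) = (1630.7 + 262.2) − 477.3 = 1415.6 Tg N/yr.
Box D: F(D→E) = (1415.6 + 540.4) − 550.2 = 1405.8 Tg N/yr.
Box E throughput = its input = 1405.8 Tg N/yr; τ = 583300 / 1405.8 = 414.9 yr.

415 yr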